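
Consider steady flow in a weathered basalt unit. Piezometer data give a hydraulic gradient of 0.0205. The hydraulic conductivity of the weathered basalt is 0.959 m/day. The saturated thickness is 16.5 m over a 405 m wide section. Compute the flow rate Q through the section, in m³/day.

Cross-sectional area A = 405 × 16.5 = 6682 m².
Hydraulic gradient i = 0.0205.
Darcy's law: Q = K · A · i = 0.9590 × 6682 × 0.02050 = 131.4 m³/day.

131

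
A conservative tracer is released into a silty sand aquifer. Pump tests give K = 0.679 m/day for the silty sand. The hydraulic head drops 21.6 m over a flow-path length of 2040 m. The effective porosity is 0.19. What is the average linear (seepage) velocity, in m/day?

0.0378

Hydraulic gradient i = Δh / L = 21.6 / 2040 = 0.01059.
Darcy flux q = K · i = 0.6790 × 0.01059 = 0.007189 m/day.
Seepage velocity v = q / n_e = 0.007189 / 0.19 = 0.03784 m/day.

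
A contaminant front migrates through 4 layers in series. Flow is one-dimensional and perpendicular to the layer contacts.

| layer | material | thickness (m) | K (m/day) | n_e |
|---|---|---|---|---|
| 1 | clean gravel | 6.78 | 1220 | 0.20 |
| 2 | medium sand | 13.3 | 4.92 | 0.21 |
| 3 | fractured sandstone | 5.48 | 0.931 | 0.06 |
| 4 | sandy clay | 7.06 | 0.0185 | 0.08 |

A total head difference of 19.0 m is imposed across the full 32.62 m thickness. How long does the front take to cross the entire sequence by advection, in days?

104

With flow normal to the layers, continuity requires the same specific discharge q through every layer.
Σ(b_i/K_i) = 6.78/1220 + 13.3/4.92 + 5.48/0.931 + 7.06/0.0185 = 390.2 d.
q = Δh / Σ(b_i/K_i) = 19.0 / 390.2 = 0.04869 m/day.
In each layer the seepage velocity is v_i = q/n_i, so the layer transit time is t_i = b_i·n_i / q:
  layer 1 (clean gravel): t_1 = 6.78 × 0.20 / 0.04869 = 27.85 d
  layer 2 (medium sand): t_2 = 13.3 × 0.21 / 0.04869 = 57.36 d
  layer 3 (fractured sandstone): t_3 = 5.48 × 0.06 / 0.04869 = 6.753 d
  layer 4 (sandy clay): t_4 = 7.06 × 0.08 / 0.04869 = 11.60 d
Total t = Σ t_i = 103.6 days.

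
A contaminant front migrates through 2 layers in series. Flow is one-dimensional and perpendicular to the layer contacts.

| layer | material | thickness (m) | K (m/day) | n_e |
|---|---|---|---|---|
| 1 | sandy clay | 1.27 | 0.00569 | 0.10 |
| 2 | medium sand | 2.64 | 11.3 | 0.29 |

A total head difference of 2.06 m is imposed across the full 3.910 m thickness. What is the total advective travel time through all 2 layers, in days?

With flow normal to the layers, continuity requires the same specific discharge q through every layer.
Σ(b_i/K_i) = 1.27/0.00569 + 2.64/11.3 = 223.4 d.
q = Δh / Σ(b_i/K_i) = 2.06 / 223.4 = 0.009220 m/day.
In each layer the seepage velocity is v_i = q/n_i, so the layer transit time is t_i = b_i·n_i / q:
  layer 1 (sandy clay): t_1 = 1.27 × 0.10 / 0.009220 = 13.77 d
  layer 2 (medium sand): t_2 = 2.64 × 0.29 / 0.009220 = 83.04 d
Total t = Σ t_i = 96.81 days.

96.8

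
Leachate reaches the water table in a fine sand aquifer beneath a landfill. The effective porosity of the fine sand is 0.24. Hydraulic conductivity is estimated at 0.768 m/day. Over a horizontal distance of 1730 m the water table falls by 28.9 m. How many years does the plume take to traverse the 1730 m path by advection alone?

Hydraulic gradient i = Δh / L = 28.9 / 1730 = 0.01671.
Darcy flux q = K · i = 0.7680 × 0.01671 = 0.01283 m/day.
Seepage velocity v = q / n_e = 0.01283 / 0.24 = 0.05346 m/day.
Travel time t = L / v = 1730 / 0.05346 = 32363 days = 88.60 years.

88.6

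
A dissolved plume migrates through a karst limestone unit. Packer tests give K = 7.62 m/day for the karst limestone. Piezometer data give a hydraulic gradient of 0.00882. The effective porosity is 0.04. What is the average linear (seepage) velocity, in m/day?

1.68

Hydraulic gradient i = 0.00882.
Darcy flux q = K · i = 7.620 × 0.008820 = 0.06721 m/day.
Seepage velocity v = q / n_e = 0.06721 / 0.04 = 1.680 m/day.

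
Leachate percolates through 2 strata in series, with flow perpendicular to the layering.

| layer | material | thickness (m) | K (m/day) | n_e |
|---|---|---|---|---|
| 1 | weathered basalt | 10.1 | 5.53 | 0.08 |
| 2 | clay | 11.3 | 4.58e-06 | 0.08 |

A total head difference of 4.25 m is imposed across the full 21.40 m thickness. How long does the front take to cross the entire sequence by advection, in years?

2720

With flow normal to the layers, continuity requires the same specific discharge q through every layer.
Σ(b_i/K_i) = 10.1/5.53 + 11.3/4.58e-06 = 2.467e+06 d.
q = Δh / Σ(b_i/K_i) = 4.25 / 2.467e+06 = 1.723e-06 m/day.
In each layer the seepage velocity is v_i = q/n_i, so the layer transit time is t_i = b_i·n_i / q:
  layer 1 (weathered basalt): t_1 = 10.1 × 0.08 / 1.723e-06 = 4.691e+05 d
  layer 2 (clay): t_2 = 11.3 × 0.08 / 1.723e-06 = 5.248e+05 d
Total t = Σ t_i = 9.939e+05 days = 2721 years.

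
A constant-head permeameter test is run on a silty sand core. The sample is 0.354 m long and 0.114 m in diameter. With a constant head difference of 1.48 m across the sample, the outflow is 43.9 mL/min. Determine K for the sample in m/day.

1.48

Cross-sectional area A = π·(d/2)² = π × (0.114/2)² = 0.01021 m².
Convert discharge: 43.9 mL/min = 7.317e-07 m³/s.
Darcy's law rearranged: K = Q·L / (A·Δh) = 7.317e-07 × 0.354 / (0.01021 × 1.48) = 1.715e-05 m/s = 1.481 m/day.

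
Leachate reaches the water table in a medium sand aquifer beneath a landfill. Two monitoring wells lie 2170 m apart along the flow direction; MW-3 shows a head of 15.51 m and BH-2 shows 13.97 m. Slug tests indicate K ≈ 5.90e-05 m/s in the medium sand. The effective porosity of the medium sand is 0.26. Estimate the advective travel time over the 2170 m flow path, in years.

Convert K: 5.90e-05 m/s × 86400 = 5.098 m/day.
Hydraulic gradient i = (15.51 − 13.97) / 2170 = 1.54 / 2170 = 0.0007097.
Darcy flux q = K · i = 5.098 × 0.0007097 = 0.003618 m/day.
Seepage velocity v = q / n_e = 0.003618 / 0.26 = 0.01391 m/day.
Travel time t = L / v = 2170 / 0.01391 = 1.560e+05 days = 427.0 years.

427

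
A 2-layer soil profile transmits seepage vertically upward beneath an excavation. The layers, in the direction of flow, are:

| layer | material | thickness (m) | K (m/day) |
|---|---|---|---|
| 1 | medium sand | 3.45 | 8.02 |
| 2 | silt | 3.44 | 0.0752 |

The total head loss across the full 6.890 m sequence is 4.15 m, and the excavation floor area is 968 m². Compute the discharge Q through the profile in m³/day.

87.0

Flow is perpendicular to layering, so the layers act in series and the equivalent K is the thickness-weighted harmonic mean.
Total thickness L = 3.45 + 3.44 = 6.890 m.
Σ(b_i/K_i) = 3.45/8.02 + 3.44/0.0752 = 46.17 d.
K_eq = L / Σ(b_i/K_i) = 6.890 / 46.17 = 0.1492 m/day.
Q = K_eq · A · (Δh/L) = 0.1492 × 968 × (4.15/6.890) = 87.00 m³/day.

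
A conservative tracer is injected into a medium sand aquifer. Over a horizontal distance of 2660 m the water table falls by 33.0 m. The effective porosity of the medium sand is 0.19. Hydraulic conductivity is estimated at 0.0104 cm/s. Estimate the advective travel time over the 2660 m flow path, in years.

12.4

Convert K: 0.0104 cm/s × 864 = 8.986 m/day.
Hydraulic gradient i = Δh / L = 33.0 / 2660 = 0.01241.
Darcy flux q = K · i = 8.986 × 0.01241 = 0.1115 m/day.
Seepage velocity v = q / n_e = 0.1115 / 0.19 = 0.5867 m/day.
Travel time t = L / v = 2660 / 0.5867 = 4534 days = 12.41 years.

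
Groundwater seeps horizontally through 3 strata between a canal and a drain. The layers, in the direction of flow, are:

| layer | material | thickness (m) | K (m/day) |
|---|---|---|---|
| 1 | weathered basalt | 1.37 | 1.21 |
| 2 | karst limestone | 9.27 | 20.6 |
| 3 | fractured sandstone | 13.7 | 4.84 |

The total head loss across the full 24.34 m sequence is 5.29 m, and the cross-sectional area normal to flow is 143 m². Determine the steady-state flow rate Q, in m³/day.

Flow is perpendicular to layering, so the layers act in series and the equivalent K is the thickness-weighted harmonic mean.
Total thickness L = 1.37 + 9.27 + 13.7 = 24.34 m.
Σ(b_i/K_i) = 1.37/1.21 + 9.27/20.6 + 13.7/4.84 = 4.413 d.
K_eq = L / Σ(b_i/K_i) = 24.34 / 4.413 = 5.516 m/day.
Q = K_eq · A · (Δh/L) = 5.516 × 143 × (5.29/24.34) = 171.4 m³/day.

171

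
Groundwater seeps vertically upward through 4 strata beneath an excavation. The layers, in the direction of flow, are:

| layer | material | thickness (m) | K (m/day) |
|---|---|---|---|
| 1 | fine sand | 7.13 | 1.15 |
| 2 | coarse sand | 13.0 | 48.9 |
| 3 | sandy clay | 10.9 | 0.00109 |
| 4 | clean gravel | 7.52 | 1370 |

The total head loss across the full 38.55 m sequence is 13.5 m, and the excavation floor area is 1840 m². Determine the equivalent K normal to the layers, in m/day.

Flow is perpendicular to layering, so the layers act in series and the equivalent K is the thickness-weighted harmonic mean.
Total thickness L = 7.13 + 13.0 + 10.9 + 7.52 = 38.55 m.
Σ(b_i/K_i) = 7.13/1.15 + 13.0/48.9 + 10.9/0.00109 + 7.52/1370 = 10006 d.
K_eq = L / Σ(b_i/K_i) = 38.55 / 10006 = 0.003853 m/day.

0.00385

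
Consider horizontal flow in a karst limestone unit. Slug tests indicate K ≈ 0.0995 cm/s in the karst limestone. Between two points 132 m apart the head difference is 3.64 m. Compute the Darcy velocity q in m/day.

2.37

Convert K: 0.0995 cm/s × 864 = 85.97 m/day.
Hydraulic gradient i = Δh / L = 3.64 / 132 = 0.02758.
Specific discharge q = K · i = 85.97 × 0.02758 = 2.371 m/day.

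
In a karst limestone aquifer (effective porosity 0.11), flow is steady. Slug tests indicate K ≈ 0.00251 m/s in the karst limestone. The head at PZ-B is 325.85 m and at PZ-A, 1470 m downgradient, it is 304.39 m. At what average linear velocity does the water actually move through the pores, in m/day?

28.8

Convert K: 0.00251 m/s × 86400 = 216.9 m/day.
Hydraulic gradient i = (325.85 − 304.39) / 1470 = 21.46 / 1470 = 0.01460.
Darcy flux q = K · i = 216.9 × 0.01460 = 3.166 m/day.
Seepage velocity v = q / n_e = 3.166 / 0.11 = 28.78 m/day.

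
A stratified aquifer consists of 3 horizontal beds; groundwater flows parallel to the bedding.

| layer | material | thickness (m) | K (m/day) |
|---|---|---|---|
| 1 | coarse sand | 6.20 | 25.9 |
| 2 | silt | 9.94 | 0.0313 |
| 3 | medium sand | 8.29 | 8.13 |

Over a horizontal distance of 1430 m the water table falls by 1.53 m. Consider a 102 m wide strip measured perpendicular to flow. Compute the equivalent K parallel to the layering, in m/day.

9.34

Flow is parallel to layering, so each bed carries its own Darcy discharge and the transmissivities add.
Σ(K_i·b_i) = 25.9×6.20 + 0.0313×9.94 + 8.13×8.29 = 228.3 m²/day.
Total thickness b = 24.43 m, so K_eq = Σ(K_i·b_i)/b = 9.345 m/day.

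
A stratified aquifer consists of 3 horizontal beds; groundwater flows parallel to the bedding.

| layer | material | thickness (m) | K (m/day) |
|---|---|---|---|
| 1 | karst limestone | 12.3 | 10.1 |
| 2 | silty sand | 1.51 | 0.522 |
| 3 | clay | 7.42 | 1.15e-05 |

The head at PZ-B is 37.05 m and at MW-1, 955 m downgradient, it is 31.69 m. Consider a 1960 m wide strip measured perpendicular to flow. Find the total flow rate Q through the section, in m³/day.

1380

Flow is parallel to layering, so each bed carries its own Darcy discharge and the transmissivities add.
Σ(K_i·b_i) = 10.1×12.3 + 0.522×1.51 + 1.15e-05×7.42 = 125.0 m²/day.
Hydraulic gradient i = (37.05 − 31.69) / 955 = 5.36 / 955 = 0.005613.
Q = Σ(K_i·b_i) · W · i = 125.0 × 1960 × 0.005613 = 1375 m³/day.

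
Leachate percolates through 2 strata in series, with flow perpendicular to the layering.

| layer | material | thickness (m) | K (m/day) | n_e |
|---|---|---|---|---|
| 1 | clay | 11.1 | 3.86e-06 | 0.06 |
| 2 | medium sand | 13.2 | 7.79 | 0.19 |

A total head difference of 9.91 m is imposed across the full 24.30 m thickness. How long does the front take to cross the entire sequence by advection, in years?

2520

With flow normal to the layers, continuity requires the same specific discharge q through every layer.
Σ(b_i/K_i) = 11.1/3.86e-06 + 13.2/7.79 = 2.876e+06 d.
q = Δh / Σ(b_i/K_i) = 9.91 / 2.876e+06 = 3.446e-06 m/day.
In each layer the seepage velocity is v_i = q/n_i, so the layer transit time is t_i = b_i·n_i / q:
  layer 1 (clay): t_1 = 11.1 × 0.06 / 3.446e-06 = 1.933e+05 d
  layer 2 (medium sand): t_2 = 13.2 × 0.19 / 3.446e-06 = 7.278e+05 d
Total t = Σ t_i = 9.210e+05 days = 2522 years.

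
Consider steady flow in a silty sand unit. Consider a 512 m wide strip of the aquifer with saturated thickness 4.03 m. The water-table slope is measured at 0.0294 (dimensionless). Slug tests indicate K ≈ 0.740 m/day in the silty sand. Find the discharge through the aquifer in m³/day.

Cross-sectional area A = 512 × 4.03 = 2063 m².
Hydraulic gradient i = 0.0294.
Darcy's law: Q = K · A · i = 0.7400 × 2063 × 0.02940 = 44.89 m³/day.

44.9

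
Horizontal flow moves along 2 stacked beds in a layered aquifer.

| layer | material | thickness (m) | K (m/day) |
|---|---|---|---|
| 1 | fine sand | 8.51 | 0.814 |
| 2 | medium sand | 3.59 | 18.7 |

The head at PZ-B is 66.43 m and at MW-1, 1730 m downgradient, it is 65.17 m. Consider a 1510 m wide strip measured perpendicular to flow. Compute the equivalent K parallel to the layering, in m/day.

Flow is parallel to layering, so each bed carries its own Darcy discharge and the transmissivities add.
Σ(K_i·b_i) = 0.814×8.51 + 18.7×3.59 = 74.06 m²/day.
Total thickness b = 12.10 m, so K_eq = Σ(K_i·b_i)/b = 6.121 m/day.

6.12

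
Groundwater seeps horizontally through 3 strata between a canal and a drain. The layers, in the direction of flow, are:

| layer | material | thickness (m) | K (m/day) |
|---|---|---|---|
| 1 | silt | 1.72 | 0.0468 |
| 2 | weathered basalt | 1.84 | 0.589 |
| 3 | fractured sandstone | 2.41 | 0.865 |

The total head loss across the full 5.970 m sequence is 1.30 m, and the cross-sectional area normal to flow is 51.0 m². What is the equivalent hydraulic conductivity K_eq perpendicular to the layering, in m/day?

Flow is perpendicular to layering, so the layers act in series and the equivalent K is the thickness-weighted harmonic mean.
Total thickness L = 1.72 + 1.84 + 2.41 = 5.970 m.
Σ(b_i/K_i) = 1.72/0.0468 + 1.84/0.589 + 2.41/0.865 = 42.66 d.
K_eq = L / Σ(b_i/K_i) = 5.970 / 42.66 = 0.1399 m/day.

0.140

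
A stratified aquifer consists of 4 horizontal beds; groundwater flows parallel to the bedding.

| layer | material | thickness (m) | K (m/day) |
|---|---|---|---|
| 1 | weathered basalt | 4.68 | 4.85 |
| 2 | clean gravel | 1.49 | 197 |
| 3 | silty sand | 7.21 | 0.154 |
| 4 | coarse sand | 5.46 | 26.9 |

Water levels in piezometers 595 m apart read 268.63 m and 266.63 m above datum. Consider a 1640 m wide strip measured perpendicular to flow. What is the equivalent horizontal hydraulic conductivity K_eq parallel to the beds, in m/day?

Flow is parallel to layering, so each bed carries its own Darcy discharge and the transmissivities add.
Σ(K_i·b_i) = 4.85×4.68 + 197×1.49 + 0.154×7.21 + 26.9×5.46 = 464.2 m²/day.
Total thickness b = 18.84 m, so K_eq = Σ(K_i·b_i)/b = 24.64 m/day.

24.6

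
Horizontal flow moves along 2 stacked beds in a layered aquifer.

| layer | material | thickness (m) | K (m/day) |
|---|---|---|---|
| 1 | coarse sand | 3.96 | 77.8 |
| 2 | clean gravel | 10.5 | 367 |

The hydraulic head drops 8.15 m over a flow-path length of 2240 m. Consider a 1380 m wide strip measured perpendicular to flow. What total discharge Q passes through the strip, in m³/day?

20900

Flow is parallel to layering, so each bed carries its own Darcy discharge and the transmissivities add.
Σ(K_i·b_i) = 77.8×3.96 + 367×10.5 = 4162 m²/day.
Hydraulic gradient i = Δh / L = 8.15 / 2240 = 0.003638.
Q = Σ(K_i·b_i) · W · i = 4162 × 1380 × 0.003638 = 20895 m³/day.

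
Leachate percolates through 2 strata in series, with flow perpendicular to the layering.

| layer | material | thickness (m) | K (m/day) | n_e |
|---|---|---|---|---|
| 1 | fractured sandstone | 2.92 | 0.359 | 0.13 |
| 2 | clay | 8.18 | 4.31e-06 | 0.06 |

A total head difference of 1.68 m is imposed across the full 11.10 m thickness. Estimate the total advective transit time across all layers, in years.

With flow normal to the layers, continuity requires the same specific discharge q through every layer.
Σ(b_i/K_i) = 2.92/0.359 + 8.18/4.31e-06 = 1.898e+06 d.
q = Δh / Σ(b_i/K_i) = 1.68 / 1.898e+06 = 8.852e-07 m/day.
In each layer the seepage velocity is v_i = q/n_i, so the layer transit time is t_i = b_i·n_i / q:
  layer 1 (fractured sandstone): t_1 = 2.92 × 0.13 / 8.852e-07 = 4.288e+05 d
  layer 2 (clay): t_2 = 8.18 × 0.06 / 8.852e-07 = 5.545e+05 d
Total t = Σ t_i = 9.833e+05 days = 2692 years.

2690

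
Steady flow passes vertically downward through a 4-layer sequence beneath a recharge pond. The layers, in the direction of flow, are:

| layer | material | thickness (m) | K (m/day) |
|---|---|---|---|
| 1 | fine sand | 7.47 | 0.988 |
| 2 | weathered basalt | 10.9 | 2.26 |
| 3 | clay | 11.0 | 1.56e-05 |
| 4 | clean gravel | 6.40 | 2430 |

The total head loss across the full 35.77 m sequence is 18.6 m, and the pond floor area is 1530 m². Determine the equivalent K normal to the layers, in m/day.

5.07e-05

Flow is perpendicular to layering, so the layers act in series and the equivalent K is the thickness-weighted harmonic mean.
Total thickness L = 7.47 + 10.9 + 11.0 + 6.40 = 35.77 m.
Σ(b_i/K_i) = 7.47/0.988 + 10.9/2.26 + 11.0/1.56e-05 + 6.40/2430 = 7.051e+05 d.
K_eq = L / Σ(b_i/K_i) = 35.77 / 7.051e+05 = 5.073e-05 m/day.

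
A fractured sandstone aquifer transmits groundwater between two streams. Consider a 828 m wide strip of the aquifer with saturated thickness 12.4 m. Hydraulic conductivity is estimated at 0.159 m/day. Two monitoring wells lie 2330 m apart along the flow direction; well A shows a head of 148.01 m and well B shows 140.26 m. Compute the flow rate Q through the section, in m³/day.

Cross-sectional area A = 828 × 12.4 = 10267 m².
Hydraulic gradient i = (148.01 − 140.26) / 2330 = 7.75 / 2330 = 0.003326.
Darcy's law: Q = K · A · i = 0.1590 × 10267 × 0.003326 = 5.430 m³/day.

5.43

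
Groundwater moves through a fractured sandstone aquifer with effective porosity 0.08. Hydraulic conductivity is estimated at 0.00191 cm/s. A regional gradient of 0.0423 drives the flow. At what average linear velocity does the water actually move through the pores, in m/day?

Convert K: 0.00191 cm/s × 864 = 1.650 m/day.
Hydraulic gradient i = 0.0423.
Darcy flux q = K · i = 1.650 × 0.04230 = 0.06981 m/day.
Seepage velocity v = q / n_e = 0.06981 / 0.08 = 0.8726 m/day.

0.873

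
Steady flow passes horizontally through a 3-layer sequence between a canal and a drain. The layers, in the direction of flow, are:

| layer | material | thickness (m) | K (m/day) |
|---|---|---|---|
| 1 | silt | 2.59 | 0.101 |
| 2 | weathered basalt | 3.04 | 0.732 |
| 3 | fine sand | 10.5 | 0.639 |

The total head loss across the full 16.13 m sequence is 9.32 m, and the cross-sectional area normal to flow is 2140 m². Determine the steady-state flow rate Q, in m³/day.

Flow is perpendicular to layering, so the layers act in series and the equivalent K is the thickness-weighted harmonic mean.
Total thickness L = 2.59 + 3.04 + 10.5 = 16.13 m.
Σ(b_i/K_i) = 2.59/0.101 + 3.04/0.732 + 10.5/0.639 = 46.23 d.
K_eq = L / Σ(b_i/K_i) = 16.13 / 46.23 = 0.3489 m/day.
Q = K_eq · A · (Δh/L) = 0.3489 × 2140 × (9.32/16.13) = 431.4 m³/day.

431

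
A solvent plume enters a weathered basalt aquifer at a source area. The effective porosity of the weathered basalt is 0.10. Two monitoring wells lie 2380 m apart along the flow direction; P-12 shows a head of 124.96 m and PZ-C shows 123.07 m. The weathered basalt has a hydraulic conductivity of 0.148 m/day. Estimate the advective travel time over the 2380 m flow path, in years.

5540

Hydraulic gradient i = (124.96 − 123.07) / 2380 = 1.89 / 2380 = 0.0007941.
Darcy flux q = K · i = 0.1480 × 0.0007941 = 0.0001175 m/day.
Seepage velocity v = q / n_e = 0.0001175 / 0.10 = 0.001175 m/day.
Travel time t = L / v = 2380 / 0.001175 = 2.025e+06 days = 5544 years.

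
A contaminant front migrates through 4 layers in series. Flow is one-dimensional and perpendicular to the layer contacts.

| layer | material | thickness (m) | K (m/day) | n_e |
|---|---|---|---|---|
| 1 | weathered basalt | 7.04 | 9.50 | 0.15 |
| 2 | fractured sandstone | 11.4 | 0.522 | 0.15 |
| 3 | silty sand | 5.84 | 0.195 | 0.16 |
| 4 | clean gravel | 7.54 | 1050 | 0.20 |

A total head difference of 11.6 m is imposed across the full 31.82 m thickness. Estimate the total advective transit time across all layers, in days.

With flow normal to the layers, continuity requires the same specific discharge q through every layer.
Σ(b_i/K_i) = 7.04/9.50 + 11.4/0.522 + 5.84/0.195 + 7.54/1050 = 52.54 d.
q = Δh / Σ(b_i/K_i) = 11.6 / 52.54 = 0.2208 m/day.
In each layer the seepage velocity is v_i = q/n_i, so the layer transit time is t_i = b_i·n_i / q:
  layer 1 (weathered basalt): t_1 = 7.04 × 0.15 / 0.2208 = 4.783 d
  layer 2 (fractured sandstone): t_2 = 11.4 × 0.15 / 0.2208 = 7.745 d
  layer 3 (silty sand): t_3 = 5.84 × 0.16 / 0.2208 = 4.232 d
  layer 4 (clean gravel): t_4 = 7.54 × 0.20 / 0.2208 = 6.830 d
Total t = Σ t_i = 23.59 days.

23.6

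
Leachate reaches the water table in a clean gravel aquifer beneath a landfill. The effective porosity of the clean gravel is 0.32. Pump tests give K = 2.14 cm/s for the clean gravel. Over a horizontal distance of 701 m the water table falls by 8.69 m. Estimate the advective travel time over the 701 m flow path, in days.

Convert K: 2.14 cm/s × 864 = 1849 m/day.
Hydraulic gradient i = Δh / L = 8.69 / 701 = 0.01240.
Darcy flux q = K · i = 1849 × 0.01240 = 22.92 m/day.
Seepage velocity v = q / n_e = 22.92 / 0.32 = 71.63 m/day.
Travel time t = L / v = 701 / 71.63 = 9.787 days.

9.79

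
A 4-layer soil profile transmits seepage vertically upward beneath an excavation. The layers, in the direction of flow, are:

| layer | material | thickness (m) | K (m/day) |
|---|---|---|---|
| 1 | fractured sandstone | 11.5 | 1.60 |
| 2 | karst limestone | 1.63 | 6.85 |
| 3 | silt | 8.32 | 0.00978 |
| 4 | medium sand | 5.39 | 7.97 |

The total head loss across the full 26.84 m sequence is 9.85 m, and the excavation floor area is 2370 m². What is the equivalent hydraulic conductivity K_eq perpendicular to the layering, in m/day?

Flow is perpendicular to layering, so the layers act in series and the equivalent K is the thickness-weighted harmonic mean.
Total thickness L = 11.5 + 1.63 + 8.32 + 5.39 = 26.84 m.
Σ(b_i/K_i) = 11.5/1.60 + 1.63/6.85 + 8.32/0.00978 + 5.39/7.97 = 858.8 d.
K_eq = L / Σ(b_i/K_i) = 26.84 / 858.8 = 0.03125 m/day.

0.0313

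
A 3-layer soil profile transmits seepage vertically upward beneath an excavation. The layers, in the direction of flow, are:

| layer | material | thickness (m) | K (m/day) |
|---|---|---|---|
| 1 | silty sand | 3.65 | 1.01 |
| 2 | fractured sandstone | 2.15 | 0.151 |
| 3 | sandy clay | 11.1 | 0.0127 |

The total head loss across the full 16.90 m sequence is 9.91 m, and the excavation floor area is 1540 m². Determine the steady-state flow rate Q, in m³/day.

17.1

Flow is perpendicular to layering, so the layers act in series and the equivalent K is the thickness-weighted harmonic mean.
Total thickness L = 3.65 + 2.15 + 11.1 = 16.90 m.
Σ(b_i/K_i) = 3.65/1.01 + 2.15/0.151 + 11.1/0.0127 = 891.9 d.
K_eq = L / Σ(b_i/K_i) = 16.90 / 891.9 = 0.01895 m/day.
Q = K_eq · A · (Δh/L) = 0.01895 × 1540 × (9.91/16.90) = 17.11 m³/day.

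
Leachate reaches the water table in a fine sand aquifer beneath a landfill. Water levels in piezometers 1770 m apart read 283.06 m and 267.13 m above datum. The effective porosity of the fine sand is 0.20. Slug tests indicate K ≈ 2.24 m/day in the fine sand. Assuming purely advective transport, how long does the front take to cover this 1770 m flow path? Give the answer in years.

Hydraulic gradient i = (283.06 − 267.13) / 1770 = 15.93 / 1770 = 0.009000.
Darcy flux q = K · i = 2.240 × 0.009000 = 0.02016 m/day.
Seepage velocity v = q / n_e = 0.02016 / 0.20 = 0.1008 m/day.
Travel time t = L / v = 1770 / 0.1008 = 17560 days = 48.08 years.

48.1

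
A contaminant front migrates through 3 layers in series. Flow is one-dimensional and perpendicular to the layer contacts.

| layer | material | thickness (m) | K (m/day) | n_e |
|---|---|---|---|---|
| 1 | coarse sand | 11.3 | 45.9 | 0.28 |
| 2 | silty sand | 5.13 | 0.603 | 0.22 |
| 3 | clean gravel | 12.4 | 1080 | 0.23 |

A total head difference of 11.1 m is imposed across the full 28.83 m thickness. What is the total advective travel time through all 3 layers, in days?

5.64

With flow normal to the layers, continuity requires the same specific discharge q through every layer.
Σ(b_i/K_i) = 11.3/45.9 + 5.13/0.603 + 12.4/1080 = 8.765 d.
q = Δh / Σ(b_i/K_i) = 11.1 / 8.765 = 1.266 m/day.
In each layer the seepage velocity is v_i = q/n_i, so the layer transit time is t_i = b_i·n_i / q:
  layer 1 (coarse sand): t_1 = 11.3 × 0.28 / 1.266 = 2.498 d
  layer 2 (silty sand): t_2 = 5.13 × 0.22 / 1.266 = 0.8912 d
  layer 3 (clean gravel): t_3 = 12.4 × 0.23 / 1.266 = 2.252 d
Total t = Σ t_i = 5.642 days.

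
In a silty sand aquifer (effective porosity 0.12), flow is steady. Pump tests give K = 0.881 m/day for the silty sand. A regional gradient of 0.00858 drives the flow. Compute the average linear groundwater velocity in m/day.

0.0630

Hydraulic gradient i = 0.00858.
Darcy flux q = K · i = 0.8810 × 0.008580 = 0.007559 m/day.
Seepage velocity v = q / n_e = 0.007559 / 0.12 = 0.06299 m/day.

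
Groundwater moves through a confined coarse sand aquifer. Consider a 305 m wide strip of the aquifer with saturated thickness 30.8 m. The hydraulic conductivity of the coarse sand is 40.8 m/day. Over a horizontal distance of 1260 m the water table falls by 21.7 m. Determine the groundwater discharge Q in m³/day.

Cross-sectional area A = 305 × 30.8 = 9394 m².
Hydraulic gradient i = Δh / L = 21.7 / 1260 = 0.01722.
Darcy's law: Q = K · A · i = 40.80 × 9394 × 0.01722 = 6601 m³/day.

6600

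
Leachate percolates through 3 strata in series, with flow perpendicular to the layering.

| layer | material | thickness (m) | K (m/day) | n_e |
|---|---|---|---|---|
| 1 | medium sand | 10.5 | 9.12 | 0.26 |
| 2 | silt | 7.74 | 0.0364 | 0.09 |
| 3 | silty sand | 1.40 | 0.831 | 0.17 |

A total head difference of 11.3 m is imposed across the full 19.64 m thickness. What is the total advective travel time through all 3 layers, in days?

With flow normal to the layers, continuity requires the same specific discharge q through every layer.
Σ(b_i/K_i) = 10.5/9.12 + 7.74/0.0364 + 1.40/0.831 = 215.5 d.
q = Δh / Σ(b_i/K_i) = 11.3 / 215.5 = 0.05244 m/day.
In each layer the seepage velocity is v_i = q/n_i, so the layer transit time is t_i = b_i·n_i / q:
  layer 1 (medium sand): t_1 = 10.5 × 0.26 / 0.05244 = 52.06 d
  layer 2 (silt): t_2 = 7.74 × 0.09 / 0.05244 = 13.28 d
  layer 3 (silty sand): t_3 = 1.40 × 0.17 / 0.05244 = 4.538 d
Total t = Σ t_i = 69.88 days.

69.9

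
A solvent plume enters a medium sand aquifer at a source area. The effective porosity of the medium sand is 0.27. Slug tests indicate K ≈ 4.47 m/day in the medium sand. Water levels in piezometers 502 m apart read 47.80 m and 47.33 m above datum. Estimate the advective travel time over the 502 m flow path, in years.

88.7

Hydraulic gradient i = (47.80 − 47.33) / 502 = 0.47 / 502 = 0.0009363.
Darcy flux q = K · i = 4.470 × 0.0009363 = 0.004185 m/day.
Seepage velocity v = q / n_e = 0.004185 / 0.27 = 0.01550 m/day.
Travel time t = L / v = 502 / 0.01550 = 32387 days = 88.67 years.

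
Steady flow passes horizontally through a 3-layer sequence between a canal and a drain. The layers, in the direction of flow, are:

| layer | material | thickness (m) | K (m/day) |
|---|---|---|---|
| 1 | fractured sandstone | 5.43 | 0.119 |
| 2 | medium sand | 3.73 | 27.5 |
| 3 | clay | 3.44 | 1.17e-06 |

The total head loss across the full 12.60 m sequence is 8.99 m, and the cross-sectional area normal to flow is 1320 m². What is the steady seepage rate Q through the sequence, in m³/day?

0.00404

Flow is perpendicular to layering, so the layers act in series and the equivalent K is the thickness-weighted harmonic mean.
Total thickness L = 5.43 + 3.73 + 3.44 = 12.60 m.
Σ(b_i/K_i) = 5.43/0.119 + 3.73/27.5 + 3.44/1.17e-06 = 2.940e+06 d.
K_eq = L / Σ(b_i/K_i) = 12.60 / 2.940e+06 = 4.285e-06 m/day.
Q = K_eq · A · (Δh/L) = 4.285e-06 × 1320 × (8.99/12.60) = 0.004036 m³/day.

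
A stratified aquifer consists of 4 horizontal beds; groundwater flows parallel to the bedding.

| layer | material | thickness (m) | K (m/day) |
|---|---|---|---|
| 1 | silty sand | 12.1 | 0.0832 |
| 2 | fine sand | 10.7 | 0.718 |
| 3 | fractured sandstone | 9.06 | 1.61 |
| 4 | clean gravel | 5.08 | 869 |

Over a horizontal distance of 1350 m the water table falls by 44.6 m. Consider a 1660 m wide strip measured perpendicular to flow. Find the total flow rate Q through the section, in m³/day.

243000

Flow is parallel to layering, so each bed carries its own Darcy discharge and the transmissivities add.
Σ(K_i·b_i) = 0.0832×12.1 + 0.718×10.7 + 1.61×9.06 + 869×5.08 = 4438 m²/day.
Hydraulic gradient i = Δh / L = 44.6 / 1350 = 0.03304.
Q = Σ(K_i·b_i) · W · i = 4438 × 1660 × 0.03304 = 2.434e+05 m³/day.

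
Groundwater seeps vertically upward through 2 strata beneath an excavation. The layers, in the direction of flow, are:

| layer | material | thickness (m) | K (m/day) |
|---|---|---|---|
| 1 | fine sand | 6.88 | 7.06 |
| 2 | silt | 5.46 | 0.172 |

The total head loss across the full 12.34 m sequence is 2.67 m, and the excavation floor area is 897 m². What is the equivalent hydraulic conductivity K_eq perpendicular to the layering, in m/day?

0.377

Flow is perpendicular to layering, so the layers act in series and the equivalent K is the thickness-weighted harmonic mean.
Total thickness L = 6.88 + 5.46 = 12.34 m.
Σ(b_i/K_i) = 6.88/7.06 + 5.46/0.172 = 32.72 d.
K_eq = L / Σ(b_i/K_i) = 12.34 / 32.72 = 0.3772 m/day.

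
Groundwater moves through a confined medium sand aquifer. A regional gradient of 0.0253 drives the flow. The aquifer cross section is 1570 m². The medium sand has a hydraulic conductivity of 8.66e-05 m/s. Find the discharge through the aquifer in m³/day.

Convert K: 8.66e-05 m/s × 86400 = 7.482 m/day.
Hydraulic gradient i = 0.0253.
Darcy's law: Q = K · A · i = 7.482 × 1570 × 0.02530 = 297.2 m³/day.

297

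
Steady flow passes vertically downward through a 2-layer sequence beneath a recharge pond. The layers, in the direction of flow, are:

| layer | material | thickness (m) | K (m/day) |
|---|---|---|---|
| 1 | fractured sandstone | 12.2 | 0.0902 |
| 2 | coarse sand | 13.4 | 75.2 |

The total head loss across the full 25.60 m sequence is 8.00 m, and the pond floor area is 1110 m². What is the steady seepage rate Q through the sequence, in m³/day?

65.6

Flow is perpendicular to layering, so the layers act in series and the equivalent K is the thickness-weighted harmonic mean.
Total thickness L = 12.2 + 13.4 = 25.60 m.
Σ(b_i/K_i) = 12.2/0.0902 + 13.4/75.2 = 135.4 d.
K_eq = L / Σ(b_i/K_i) = 25.60 / 135.4 = 0.1890 m/day.
Q = K_eq · A · (Δh/L) = 0.1890 × 1110 × (8.00/25.60) = 65.57 m³/day.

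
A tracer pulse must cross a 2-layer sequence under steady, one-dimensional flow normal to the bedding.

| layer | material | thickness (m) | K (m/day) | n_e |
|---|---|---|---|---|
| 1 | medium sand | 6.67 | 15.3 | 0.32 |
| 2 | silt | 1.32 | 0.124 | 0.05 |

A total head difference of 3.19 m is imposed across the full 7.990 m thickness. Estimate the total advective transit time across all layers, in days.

7.64

With flow normal to the layers, continuity requires the same specific discharge q through every layer.
Σ(b_i/K_i) = 6.67/15.3 + 1.32/0.124 = 11.08 d.
q = Δh / Σ(b_i/K_i) = 3.19 / 11.08 = 0.2879 m/day.
In each layer the seepage velocity is v_i = q/n_i, so the layer transit time is t_i = b_i·n_i / q:
  layer 1 (medium sand): t_1 = 6.67 × 0.32 / 0.2879 = 7.414 d
  layer 2 (silt): t_2 = 1.32 × 0.05 / 0.2879 = 0.2293 d
Total t = Σ t_i = 7.644 days.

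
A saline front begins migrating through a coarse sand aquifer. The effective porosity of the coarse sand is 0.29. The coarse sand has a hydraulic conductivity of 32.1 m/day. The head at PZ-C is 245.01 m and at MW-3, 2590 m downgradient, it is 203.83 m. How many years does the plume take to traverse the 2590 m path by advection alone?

4.03

Hydraulic gradient i = (245.01 − 203.83) / 2590 = 41.18 / 2590 = 0.01590.
Darcy flux q = K · i = 32.10 × 0.01590 = 0.5104 m/day.
Seepage velocity v = q / n_e = 0.5104 / 0.29 = 1.760 m/day.
Travel time t = L / v = 2590 / 1.760 = 1472 days = 4.029 years.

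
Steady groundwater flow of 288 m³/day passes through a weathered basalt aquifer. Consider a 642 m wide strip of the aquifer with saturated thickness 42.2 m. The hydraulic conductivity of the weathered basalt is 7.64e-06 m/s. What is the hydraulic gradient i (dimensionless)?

Convert K: 7.64e-06 m/s × 86400 = 0.6601 m/day.
Cross-sectional area A = 642 × 42.2 = 27092 m².
From Q = K·A·i, i = Q / (K·A) = 288 / (0.6601 × 27092) = 0.01610.

0.0161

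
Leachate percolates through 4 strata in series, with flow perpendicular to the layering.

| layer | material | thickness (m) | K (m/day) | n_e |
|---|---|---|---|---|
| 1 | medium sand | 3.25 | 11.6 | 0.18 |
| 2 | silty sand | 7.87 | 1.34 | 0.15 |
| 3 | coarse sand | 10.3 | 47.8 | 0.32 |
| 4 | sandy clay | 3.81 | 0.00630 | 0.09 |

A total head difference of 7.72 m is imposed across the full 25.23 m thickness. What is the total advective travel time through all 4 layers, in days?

428

With flow normal to the layers, continuity requires the same specific discharge q through every layer.
Σ(b_i/K_i) = 3.25/11.6 + 7.87/1.34 + 10.3/47.8 + 3.81/0.00630 = 611.1 d.
q = Δh / Σ(b_i/K_i) = 7.72 / 611.1 = 0.01263 m/day.
In each layer the seepage velocity is v_i = q/n_i, so the layer transit time is t_i = b_i·n_i / q:
  layer 1 (medium sand): t_1 = 3.25 × 0.18 / 0.01263 = 46.31 d
  layer 2 (silty sand): t_2 = 7.87 × 0.15 / 0.01263 = 93.45 d
  layer 3 (coarse sand): t_3 = 10.3 × 0.32 / 0.01263 = 260.9 d
  layer 4 (sandy clay): t_4 = 3.81 × 0.09 / 0.01263 = 27.14 d
Total t = Σ t_i = 427.8 days.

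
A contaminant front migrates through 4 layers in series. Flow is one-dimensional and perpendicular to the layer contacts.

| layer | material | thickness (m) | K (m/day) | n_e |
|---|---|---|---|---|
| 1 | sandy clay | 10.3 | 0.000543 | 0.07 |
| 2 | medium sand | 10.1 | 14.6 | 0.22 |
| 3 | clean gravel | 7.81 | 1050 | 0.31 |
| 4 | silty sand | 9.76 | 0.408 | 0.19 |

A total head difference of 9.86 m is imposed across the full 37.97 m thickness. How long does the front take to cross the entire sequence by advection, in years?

38.1

With flow normal to the layers, continuity requires the same specific discharge q through every layer.
Σ(b_i/K_i) = 10.3/0.000543 + 10.1/14.6 + 7.81/1050 + 9.76/0.408 = 18993 d.
q = Δh / Σ(b_i/K_i) = 9.86 / 18993 = 0.0005191 m/day.
In each layer the seepage velocity is v_i = q/n_i, so the layer transit time is t_i = b_i·n_i / q:
  layer 1 (sandy clay): t_1 = 10.3 × 0.07 / 0.0005191 = 1389 d
  layer 2 (medium sand): t_2 = 10.1 × 0.22 / 0.0005191 = 4280 d
  layer 3 (clean gravel): t_3 = 7.81 × 0.31 / 0.0005191 = 4664 d
  layer 4 (silty sand): t_4 = 9.76 × 0.19 / 0.0005191 = 3572 d
Total t = Σ t_i = 13905 days = 38.07 years.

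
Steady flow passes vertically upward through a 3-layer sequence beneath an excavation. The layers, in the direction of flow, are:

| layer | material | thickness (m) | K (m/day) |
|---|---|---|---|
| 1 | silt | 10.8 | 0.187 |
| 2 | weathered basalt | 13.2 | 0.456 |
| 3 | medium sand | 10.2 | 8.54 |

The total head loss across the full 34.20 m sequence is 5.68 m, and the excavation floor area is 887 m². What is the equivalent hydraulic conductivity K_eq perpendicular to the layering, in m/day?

0.389

Flow is perpendicular to layering, so the layers act in series and the equivalent K is the thickness-weighted harmonic mean.
Total thickness L = 10.8 + 13.2 + 10.2 = 34.20 m.
Σ(b_i/K_i) = 10.8/0.187 + 13.2/0.456 + 10.2/8.54 = 87.90 d.
K_eq = L / Σ(b_i/K_i) = 34.20 / 87.90 = 0.3891 m/day.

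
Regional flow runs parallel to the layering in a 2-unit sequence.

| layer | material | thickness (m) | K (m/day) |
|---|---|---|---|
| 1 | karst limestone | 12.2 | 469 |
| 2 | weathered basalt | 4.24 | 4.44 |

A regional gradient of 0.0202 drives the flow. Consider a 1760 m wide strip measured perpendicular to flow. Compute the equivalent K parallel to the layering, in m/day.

Flow is parallel to layering, so each bed carries its own Darcy discharge and the transmissivities add.
Σ(K_i·b_i) = 469×12.2 + 4.44×4.24 = 5741 m²/day.
Total thickness b = 16.44 m, so K_eq = Σ(K_i·b_i)/b = 349.2 m/day.

349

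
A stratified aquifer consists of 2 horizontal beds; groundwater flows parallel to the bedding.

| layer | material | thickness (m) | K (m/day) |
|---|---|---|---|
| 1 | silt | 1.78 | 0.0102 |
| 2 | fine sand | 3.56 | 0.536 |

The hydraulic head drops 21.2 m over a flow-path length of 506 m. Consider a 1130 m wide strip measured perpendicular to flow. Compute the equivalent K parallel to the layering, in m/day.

Flow is parallel to layering, so each bed carries its own Darcy discharge and the transmissivities add.
Σ(K_i·b_i) = 0.0102×1.78 + 0.536×3.56 = 1.926 m²/day.
Total thickness b = 5.340 m, so K_eq = Σ(K_i·b_i)/b = 0.3607 m/day.

0.361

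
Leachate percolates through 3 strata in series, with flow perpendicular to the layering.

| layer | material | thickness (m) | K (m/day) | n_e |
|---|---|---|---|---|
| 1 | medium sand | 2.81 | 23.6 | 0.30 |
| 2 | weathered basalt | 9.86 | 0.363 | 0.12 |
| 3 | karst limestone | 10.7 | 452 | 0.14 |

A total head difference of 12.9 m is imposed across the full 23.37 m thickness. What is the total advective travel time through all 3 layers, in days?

7.46

With flow normal to the layers, continuity requires the same specific discharge q through every layer.
Σ(b_i/K_i) = 2.81/23.6 + 9.86/0.363 + 10.7/452 = 27.31 d.
q = Δh / Σ(b_i/K_i) = 12.9 / 27.31 = 0.4724 m/day.
In each layer the seepage velocity is v_i = q/n_i, so the layer transit time is t_i = b_i·n_i / q:
  layer 1 (medium sand): t_1 = 2.81 × 0.30 / 0.4724 = 1.784 d
  layer 2 (weathered basalt): t_2 = 9.86 × 0.12 / 0.4724 = 2.504 d
  layer 3 (karst limestone): t_3 = 10.7 × 0.14 / 0.4724 = 3.171 d
Total t = Σ t_i = 7.460 days.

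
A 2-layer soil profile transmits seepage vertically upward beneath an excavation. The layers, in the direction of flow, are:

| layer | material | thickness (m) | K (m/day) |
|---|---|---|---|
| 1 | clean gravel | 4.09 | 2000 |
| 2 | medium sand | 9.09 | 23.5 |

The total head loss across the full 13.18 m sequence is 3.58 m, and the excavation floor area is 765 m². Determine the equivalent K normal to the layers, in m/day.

Flow is perpendicular to layering, so the layers act in series and the equivalent K is the thickness-weighted harmonic mean.
Total thickness L = 4.09 + 9.09 = 13.18 m.
Σ(b_i/K_i) = 4.09/2000 + 9.09/23.5 = 0.3889 d.
K_eq = L / Σ(b_i/K_i) = 13.18 / 0.3889 = 33.89 m/day.

33.9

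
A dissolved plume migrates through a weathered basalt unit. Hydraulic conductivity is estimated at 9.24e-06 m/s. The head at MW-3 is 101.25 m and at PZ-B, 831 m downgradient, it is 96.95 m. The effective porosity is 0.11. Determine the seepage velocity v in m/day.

Convert K: 9.24e-06 m/s × 86400 = 0.7983 m/day.
Hydraulic gradient i = (101.25 − 96.95) / 831 = 4.3 / 831 = 0.005174.
Darcy flux q = K · i = 0.7983 × 0.005174 = 0.004131 m/day.
Seepage velocity v = q / n_e = 0.004131 / 0.11 = 0.03755 m/day.

0.0376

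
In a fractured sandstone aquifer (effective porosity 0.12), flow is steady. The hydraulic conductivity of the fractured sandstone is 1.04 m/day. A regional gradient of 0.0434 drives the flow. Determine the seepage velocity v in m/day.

0.376

Hydraulic gradient i = 0.0434.
Darcy flux q = K · i = 1.040 × 0.04340 = 0.04514 m/day.
Seepage velocity v = q / n_e = 0.04514 / 0.12 = 0.3761 m/day.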